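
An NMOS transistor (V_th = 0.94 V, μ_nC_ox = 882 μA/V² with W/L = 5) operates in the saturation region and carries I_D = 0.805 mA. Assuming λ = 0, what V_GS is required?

V_GS = 1.54 V

k_n = μ_nC_ox · (W/L) = 4.41 mA/V².
In saturation I_D = ½ k_n (V_GS − V_th)², so V_GS − V_th = √(2 I_D / k_n) = √(2 × 0.805 / 4.41) = 0.604 V.
V_GS = 0.94 + 0.604 = 1.54 V.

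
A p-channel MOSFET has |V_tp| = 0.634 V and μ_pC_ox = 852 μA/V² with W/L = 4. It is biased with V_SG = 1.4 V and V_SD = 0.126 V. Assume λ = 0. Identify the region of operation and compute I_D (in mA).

Triode; I_D = 0.302 mA

k_p = μ_pC_ox · (W/L) = 3.408 mA/V².
V_ov = V_SG − |V_tp| = 1.4 − 0.634 = 0.766 V.
Since V_SD = 0.126 V < V_ov = 0.766 V, the device is in the triode region.
I_D = k_p [V_ov · V_SD − ½ V_SD²] = 3.408 × [0.766 × 0.126 − 0.5 × 0.126²] = 0.302 mA.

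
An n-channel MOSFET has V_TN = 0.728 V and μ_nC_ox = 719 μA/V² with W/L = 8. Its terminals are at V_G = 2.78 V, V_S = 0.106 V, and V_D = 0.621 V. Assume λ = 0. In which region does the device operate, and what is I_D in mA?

Triode; I_D = 5.00 mA

V_GS = V_G − V_S = 2.78 − 0.106 = 2.67 V; V_DS = V_D − V_S = 0.621 − 0.106 = 0.515 V.
k_n = μ_nC_ox · (W/L) = 5.752 mA/V².
V_ov = V_GS − V_TN = 2.67 − 0.728 = 1.95 V.
Since V_DS = 0.515 V < V_ov = 1.95 V, the device is in the triode region.
I_D = k_n [V_ov · V_DS − ½ V_DS²] = 5.752 × [1.95 × 0.515 − 0.5 × 0.515²] = 5 mA.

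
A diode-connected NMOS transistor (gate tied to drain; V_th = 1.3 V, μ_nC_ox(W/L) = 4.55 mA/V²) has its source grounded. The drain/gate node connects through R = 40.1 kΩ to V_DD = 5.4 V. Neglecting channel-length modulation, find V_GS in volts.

With gate tied to drain, V_GS = V_DS ≥ V_GS − V_th, so the device is in saturation.
KCL at the drain: ½ k_n (V_GS − V_th)² = (V_DD − V_GS)/R.
Let x = V_GS − 1.3. Then 91.2 x² + x − 4.1 = 0, giving x = 0.207 V (positive root), so V_GS = 1.51 V.
I_D = (V_DD − V_GS)/R = (5.4 − 1.51) / 40.1 = 0.0971 mA.

V_GS = 1.51 V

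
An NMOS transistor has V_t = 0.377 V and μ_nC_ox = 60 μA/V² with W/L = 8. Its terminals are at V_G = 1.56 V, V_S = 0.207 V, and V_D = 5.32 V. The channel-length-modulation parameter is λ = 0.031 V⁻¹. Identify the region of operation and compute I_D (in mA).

V_GS = V_G − V_S = 1.56 − 0.207 = 1.35 V; V_DS = V_D − V_S = 5.32 − 0.207 = 5.11 V.
k_n = μ_nC_ox · (W/L) = 0.48 mA/V².
V_ov = V_GS − V_t = 1.35 − 0.377 = 0.976 V.
Since V_DS = 5.11 V ≥ V_ov = 0.976 V, the device is in saturation.
I_D = ½ k_n V_ov² (1 + λ V_DS) = 0.5 × 0.48 × 0.976² × (1 + 0.031 × 5.11) = 0.265 mA.

Saturation; I_D = 0.265 mA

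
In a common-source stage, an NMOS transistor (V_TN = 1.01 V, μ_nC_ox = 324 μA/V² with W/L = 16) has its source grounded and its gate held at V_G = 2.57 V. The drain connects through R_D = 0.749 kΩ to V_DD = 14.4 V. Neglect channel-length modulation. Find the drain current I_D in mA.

I_D = 6.31 mA

V_GS = V_G = 2.57 V, so V_ov = 2.57 − 1.01 = 1.56 V.
k_n = μ_nC_ox · (W/L) = 5.184 mA/V².
Assume saturation: I_D = ½ k_n V_ov² = 0.5 × 5.184 × 1.56² = 6.31 mA, giving V_DS = V_DD − I_D R_D = 14.4 − 6.31 × 0.749 = 9.68 V.
V_DS = 9.68 V ≥ V_ov = 1.56 V, confirming saturation.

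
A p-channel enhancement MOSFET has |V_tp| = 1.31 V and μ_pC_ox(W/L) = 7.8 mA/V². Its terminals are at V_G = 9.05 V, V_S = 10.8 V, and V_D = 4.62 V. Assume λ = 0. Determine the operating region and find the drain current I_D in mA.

Saturation; I_D = 0.755 mA

V_SG = V_S − V_G = 10.8 − 9.05 = 1.75 V; V_SD = V_S − V_D = 10.8 − 4.62 = 6.18 V.
V_ov = V_SG − |V_tp| = 1.75 − 1.31 = 0.44 V.
Since V_SD = 6.18 V ≥ V_ov = 0.44 V, the device is in saturation.
I_D = ½ k_p V_ov² = 0.5 × 7.8 × 0.44² = 0.755 mA.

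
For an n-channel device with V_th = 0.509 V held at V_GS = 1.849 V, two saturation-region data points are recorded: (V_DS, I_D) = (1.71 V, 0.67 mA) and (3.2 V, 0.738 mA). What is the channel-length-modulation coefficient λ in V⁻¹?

λ = 0.0771 V⁻¹

With V_GS fixed, I_D ∝ (1 + λ V_DS) in saturation, so I_D2/I_D1 = (1 + λ V_DS2)/(1 + λ V_DS1).
0.738/0.67 = 1.101 = (1 + 3.2 λ)/(1 + 1.71 λ).
Solving: λ (I_D1 V_DS2 − I_D2 V_DS1) = I_D2 − I_D1, so λ = (0.738 − 0.67) / (0.67 × 3.2 − 0.738 × 1.71) = 0.068 / 0.882 = 0.0771 V⁻¹.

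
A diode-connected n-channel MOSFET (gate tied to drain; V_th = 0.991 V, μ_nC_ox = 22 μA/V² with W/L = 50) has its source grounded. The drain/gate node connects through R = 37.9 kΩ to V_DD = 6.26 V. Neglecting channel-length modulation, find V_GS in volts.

V_GS = 1.47 V

With gate tied to drain, V_GS = V_DS ≥ V_GS − V_th, so the device is in saturation.
k_n = μ_nC_ox · (W/L) = 1.1 mA/V².
KCL at the drain: ½ k_n (V_GS − V_th)² = (V_DD − V_GS)/R.
Let x = V_GS − 0.991. Then 20.8 x² + x − 5.269 = 0, giving x = 0.479 V (positive root), so V_GS = 1.47 V.
I_D = (V_DD − V_GS)/R = (6.26 − 1.47) / 37.9 = 0.126 mA.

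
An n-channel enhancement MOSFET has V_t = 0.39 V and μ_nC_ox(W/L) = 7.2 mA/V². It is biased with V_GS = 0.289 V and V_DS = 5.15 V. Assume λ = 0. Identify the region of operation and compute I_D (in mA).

V_GS = 0.289 V < V_t = 0.39 V, so the transistor is in cutoff.

Cutoff; I_D = 0 mA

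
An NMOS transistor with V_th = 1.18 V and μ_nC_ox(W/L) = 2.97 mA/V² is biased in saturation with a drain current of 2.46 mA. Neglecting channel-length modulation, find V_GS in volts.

V_GS = 2.47 V

In saturation I_D = ½ k_n (V_GS − V_th)², so V_GS − V_th = √(2 I_D / k_n) = √(2 × 2.46 / 2.97) = 1.29 V.
V_GS = 1.18 + 1.29 = 2.47 V.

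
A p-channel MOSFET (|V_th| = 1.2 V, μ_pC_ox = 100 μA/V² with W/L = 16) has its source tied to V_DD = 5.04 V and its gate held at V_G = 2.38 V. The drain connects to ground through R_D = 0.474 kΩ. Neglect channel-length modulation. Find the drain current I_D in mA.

I_D = 1.71 mA

V_SG = V_DD − V_G = 5.04 − 2.38 = 2.66 V, so V_ov = 2.66 − 1.2 = 1.46 V.
k_p = μ_pC_ox · (W/L) = 1.6 mA/V².
Assume saturation: I_D = ½ k_p V_ov² = 0.5 × 1.6 × 1.46² = 1.71 mA, giving V_SD = V_DD − I_D R_D = 5.04 − 1.71 × 0.474 = 4.23 V.
V_SD = 4.23 V ≥ V_ov = 1.46 V, confirming saturation.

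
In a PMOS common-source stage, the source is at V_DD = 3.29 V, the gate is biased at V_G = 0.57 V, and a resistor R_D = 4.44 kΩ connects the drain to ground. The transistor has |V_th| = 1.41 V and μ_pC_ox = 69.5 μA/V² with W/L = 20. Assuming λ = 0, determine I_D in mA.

V_SG = V_DD − V_G = 3.29 − 0.57 = 2.72 V, so V_ov = 2.72 − 1.41 = 1.31 V.
k_p = μ_pC_ox · (W/L) = 1.39 mA/V².
Assume saturation: I_D = ½ k_p V_ov² = 0.5 × 1.39 × 1.31² = 1.19 mA, giving V_SD = V_DD − I_D R_D = 3.29 − 1.19 × 4.44 = -2.01 V.
But -2.01 V < V_ov = 1.31 V, so the device is actually in triode.
In triode I_D = k_p[V_ov V_SD − ½ V_SD²] and I_D = (V_DD − V_SD)/R_D. Equating: 3.09 V_SD² − 9.085 V_SD + 3.29 = 0, giving V_SD = 0.423 V (the root below V_ov).
I_D = (3.29 − 0.423) / 4.44 = 0.646 mA.

I_D = 0.646 mA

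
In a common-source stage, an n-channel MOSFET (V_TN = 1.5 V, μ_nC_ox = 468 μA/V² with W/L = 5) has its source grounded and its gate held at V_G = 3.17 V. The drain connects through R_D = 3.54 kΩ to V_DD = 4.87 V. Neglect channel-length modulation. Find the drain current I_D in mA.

I_D = 1.27 mA

V_GS = V_G = 3.17 V, so V_ov = 3.17 − 1.5 = 1.67 V.
k_n = μ_nC_ox · (W/L) = 2.34 mA/V².
Assume saturation: I_D = ½ k_n V_ov² = 0.5 × 2.34 × 1.67² = 3.26 mA, giving V_DS = V_DD − I_D R_D = 4.87 − 3.26 × 3.54 = -6.68 V.
But -6.68 V < V_ov = 1.67 V, so the device is actually in triode.
In triode I_D = k_n[V_ov V_DS − ½ V_DS²] and I_D = (V_DD − V_DS)/R_D. Equating: 4.14 V_DS² − 14.83 V_DS + 4.87 = 0, giving V_DS = 0.366 V (the root below V_ov).
I_D = (4.87 − 0.366) / 3.54 = 1.27 mA.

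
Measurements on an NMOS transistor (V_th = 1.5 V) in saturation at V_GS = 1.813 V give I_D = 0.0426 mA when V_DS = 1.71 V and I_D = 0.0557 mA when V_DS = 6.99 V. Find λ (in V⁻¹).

λ = 0.0647 V⁻¹

With V_GS fixed, I_D ∝ (1 + λ V_DS) in saturation, so I_D2/I_D1 = (1 + λ V_DS2)/(1 + λ V_DS1).
0.0557/0.0426 = 1.308 = (1 + 6.99 λ)/(1 + 1.71 λ).
Solving: λ (I_D1 V_DS2 − I_D2 V_DS1) = I_D2 − I_D1, so λ = (0.0557 − 0.0426) / (0.0426 × 6.99 − 0.0557 × 1.71) = 0.0131 / 0.203 = 0.0647 V⁻¹.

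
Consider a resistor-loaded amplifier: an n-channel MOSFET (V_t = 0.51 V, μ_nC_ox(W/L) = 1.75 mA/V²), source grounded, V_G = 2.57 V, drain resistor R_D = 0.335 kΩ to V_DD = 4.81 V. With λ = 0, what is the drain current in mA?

V_GS = V_G = 2.57 V, so V_ov = 2.57 − 0.51 = 2.06 V.
Assume saturation: I_D = ½ k_n V_ov² = 0.5 × 1.75 × 2.06² = 3.71 mA, giving V_DS = V_DD − I_D R_D = 4.81 − 3.71 × 0.335 = 3.57 V.
V_DS = 3.57 V ≥ V_ov = 2.06 V, confirming saturation.

I_D = 3.71 mA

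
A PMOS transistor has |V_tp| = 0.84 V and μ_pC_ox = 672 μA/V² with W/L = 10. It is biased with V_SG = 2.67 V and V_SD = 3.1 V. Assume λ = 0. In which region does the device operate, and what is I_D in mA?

k_p = μ_pC_ox · (W/L) = 6.72 mA/V².
V_ov = V_SG − |V_tp| = 2.67 − 0.84 = 1.83 V.
Since V_SD = 3.1 V ≥ V_ov = 1.83 V, the device is in saturation.
I_D = ½ k_p V_ov² = 0.5 × 6.72 × 1.83² = 11.3 mA.

Saturation; I_D = 11.3 mA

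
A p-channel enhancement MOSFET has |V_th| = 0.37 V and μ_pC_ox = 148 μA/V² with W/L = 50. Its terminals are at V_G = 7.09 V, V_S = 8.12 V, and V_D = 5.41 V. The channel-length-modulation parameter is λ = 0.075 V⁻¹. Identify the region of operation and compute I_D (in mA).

Saturation; I_D = 1.94 mA

V_SG = V_S − V_G = 8.12 − 7.09 = 1.03 V; V_SD = V_S − V_D = 8.12 − 5.41 = 2.71 V.
k_p = μ_pC_ox · (W/L) = 7.4 mA/V².
V_ov = V_SG − |V_th| = 1.03 − 0.37 = 0.66 V.
Since V_SD = 2.71 V ≥ V_ov = 0.66 V, the device is in saturation.
I_D = ½ k_p V_ov² (1 + λ V_SD) = 0.5 × 7.4 × 0.66² × (1 + 0.075 × 2.71) = 1.94 mA.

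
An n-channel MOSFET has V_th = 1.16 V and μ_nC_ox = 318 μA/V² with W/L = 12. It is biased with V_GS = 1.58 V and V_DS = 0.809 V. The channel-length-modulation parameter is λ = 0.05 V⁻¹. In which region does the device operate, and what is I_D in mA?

k_n = μ_nC_ox · (W/L) = 3.816 mA/V².
V_ov = V_GS − V_th = 1.58 − 1.16 = 0.42 V.
Since V_DS = 0.809 V ≥ V_ov = 0.42 V, the device is in saturation.
I_D = ½ k_n V_ov² (1 + λ V_DS) = 0.5 × 3.816 × 0.42² × (1 + 0.05 × 0.809) = 0.35 mA.

Saturation; I_D = 0.350 mA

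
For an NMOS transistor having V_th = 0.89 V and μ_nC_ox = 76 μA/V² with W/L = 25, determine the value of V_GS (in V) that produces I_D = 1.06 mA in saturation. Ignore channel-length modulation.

V_GS = 1.95 V

k_n = μ_nC_ox · (W/L) = 1.9 mA/V².
In saturation I_D = ½ k_n (V_GS − V_th)², so V_GS − V_th = √(2 I_D / k_n) = √(2 × 1.06 / 1.9) = 1.06 V.
V_GS = 0.89 + 1.06 = 1.95 V.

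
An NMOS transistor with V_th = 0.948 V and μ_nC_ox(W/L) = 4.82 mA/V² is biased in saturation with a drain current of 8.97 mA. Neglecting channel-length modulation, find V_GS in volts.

V_GS = 2.88 V

In saturation I_D = ½ k_n (V_GS − V_th)², so V_GS − V_th = √(2 I_D / k_n) = √(2 × 8.97 / 4.82) = 1.93 V.
V_GS = 0.948 + 1.93 = 2.88 V.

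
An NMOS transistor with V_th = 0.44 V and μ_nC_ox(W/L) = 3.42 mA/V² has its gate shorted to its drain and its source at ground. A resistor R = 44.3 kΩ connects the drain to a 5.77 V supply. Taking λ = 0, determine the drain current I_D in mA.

I_D = 0.114 mA

With gate tied to drain, V_GS = V_DS ≥ V_GS − V_th, so the device is in saturation.
KCL at the drain: ½ k_n (V_GS − V_th)² = (V_DD − V_GS)/R.
Let x = V_GS − 0.44. Then 75.8 x² + x − 5.33 = 0, giving x = 0.259 V (positive root), so V_GS = 0.699 V.
I_D = (V_DD − V_GS)/R = (5.77 − 0.699) / 44.3 = 0.114 mA.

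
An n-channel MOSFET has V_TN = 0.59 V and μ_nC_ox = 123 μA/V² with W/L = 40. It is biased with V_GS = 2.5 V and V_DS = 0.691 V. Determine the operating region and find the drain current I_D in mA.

Triode; I_D = 5.32 mA

k_n = μ_nC_ox · (W/L) = 4.92 mA/V².
V_ov = V_GS − V_TN = 2.5 − 0.59 = 1.91 V.
Since V_DS = 0.691 V < V_ov = 1.91 V, the device is in the triode region.
I_D = k_n [V_ov · V_DS − ½ V_DS²] = 4.92 × [1.91 × 0.691 − 0.5 × 0.691²] = 5.32 mA.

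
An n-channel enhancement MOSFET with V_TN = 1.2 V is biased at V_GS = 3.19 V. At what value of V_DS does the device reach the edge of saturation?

The boundary between triode and saturation is V_DS = V_GS − V_TN = V_ov.
V_ov = 3.19 − 1.2 = 1.99 V.

V_DS,sat = 1.99 V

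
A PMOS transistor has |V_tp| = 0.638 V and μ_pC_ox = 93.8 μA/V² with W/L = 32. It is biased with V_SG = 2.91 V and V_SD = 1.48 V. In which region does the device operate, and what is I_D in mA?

k_p = μ_pC_ox · (W/L) = 3.002 mA/V².
V_ov = V_SG − |V_tp| = 2.91 − 0.638 = 2.27 V.
Since V_SD = 1.48 V < V_ov = 2.27 V, the device is in the triode region.
I_D = k_p [V_ov · V_SD − ½ V_SD²] = 3.002 × [2.27 × 1.48 − 0.5 × 1.48²] = 6.81 mA.

Triode; I_D = 6.81 mA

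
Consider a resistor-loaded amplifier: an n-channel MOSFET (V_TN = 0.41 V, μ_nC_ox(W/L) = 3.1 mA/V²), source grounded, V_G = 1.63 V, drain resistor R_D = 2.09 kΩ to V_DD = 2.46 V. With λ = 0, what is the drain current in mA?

V_GS = V_G = 1.63 V, so V_ov = 1.63 − 0.41 = 1.22 V.
Assume saturation: I_D = ½ k_n V_ov² = 0.5 × 3.1 × 1.22² = 2.31 mA, giving V_DS = V_DD − I_D R_D = 2.46 − 2.31 × 2.09 = -2.36 V.
But -2.36 V < V_ov = 1.22 V, so the device is actually in triode.
In triode I_D = k_n[V_ov V_DS − ½ V_DS²] and I_D = (V_DD − V_DS)/R_D. Equating: 3.24 V_DS² − 8.904 V_DS + 2.46 = 0, giving V_DS = 0.312 V (the root below V_ov).
I_D = (2.46 − 0.312) / 2.09 = 1.03 mA.

I_D = 1.03 mA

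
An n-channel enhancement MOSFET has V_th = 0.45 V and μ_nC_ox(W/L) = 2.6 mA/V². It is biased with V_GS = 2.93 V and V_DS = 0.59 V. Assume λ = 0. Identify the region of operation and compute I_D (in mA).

V_ov = V_GS − V_th = 2.93 − 0.45 = 2.48 V.
Since V_DS = 0.59 V < V_ov = 2.48 V, the device is in the triode region.
I_D = k_n [V_ov · V_DS − ½ V_DS²] = 2.6 × [2.48 × 0.59 − 0.5 × 0.59²] = 3.35 mA.

Triode; I_D = 3.35 mA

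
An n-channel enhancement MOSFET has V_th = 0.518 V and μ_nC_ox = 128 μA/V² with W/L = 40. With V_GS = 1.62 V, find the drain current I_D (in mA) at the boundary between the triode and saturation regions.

I_D = 3.11 mA

At the boundary V_DS = V_ov = V_GS − V_th = 1.62 − 0.518 = 1.1 V.
k_n = μ_nC_ox · (W/L) = 5.12 mA/V².
I_D = ½ k_n V_ov² = 0.5 × 5.12 × 1.1² = 3.11 mA.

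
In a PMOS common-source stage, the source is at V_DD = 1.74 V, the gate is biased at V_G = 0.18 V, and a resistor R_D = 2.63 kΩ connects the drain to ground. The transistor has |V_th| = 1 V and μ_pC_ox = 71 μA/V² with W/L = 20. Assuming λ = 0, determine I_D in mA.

I_D = 0.223 mA

V_SG = V_DD − V_G = 1.74 − 0.18 = 1.56 V, so V_ov = 1.56 − 1 = 0.56 V.
k_p = μ_pC_ox · (W/L) = 1.42 mA/V².
Assume saturation: I_D = ½ k_p V_ov² = 0.5 × 1.42 × 0.56² = 0.223 mA, giving V_SD = V_DD − I_D R_D = 1.74 − 0.223 × 2.63 = 1.15 V.
V_SD = 1.15 V ≥ V_ov = 0.56 V, confirming saturation.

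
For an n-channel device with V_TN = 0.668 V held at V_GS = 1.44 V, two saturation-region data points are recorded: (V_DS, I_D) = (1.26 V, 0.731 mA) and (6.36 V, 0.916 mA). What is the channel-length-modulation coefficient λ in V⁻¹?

λ = 0.0529 V⁻¹

With V_GS fixed, I_D ∝ (1 + λ V_DS) in saturation, so I_D2/I_D1 = (1 + λ V_DS2)/(1 + λ V_DS1).
0.916/0.731 = 1.253 = (1 + 6.36 λ)/(1 + 1.26 λ).
Solving: λ (I_D1 V_DS2 − I_D2 V_DS1) = I_D2 − I_D1, so λ = (0.916 − 0.731) / (0.731 × 6.36 − 0.916 × 1.26) = 0.185 / 3.5 = 0.0529 V⁻¹.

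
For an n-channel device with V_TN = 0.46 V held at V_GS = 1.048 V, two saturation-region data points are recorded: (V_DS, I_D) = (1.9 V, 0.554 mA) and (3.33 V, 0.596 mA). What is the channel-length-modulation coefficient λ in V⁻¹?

λ = 0.0590 V⁻¹

With V_GS fixed, I_D ∝ (1 + λ V_DS) in saturation, so I_D2/I_D1 = (1 + λ V_DS2)/(1 + λ V_DS1).
0.596/0.554 = 1.076 = (1 + 3.33 λ)/(1 + 1.9 λ).
Solving: λ (I_D1 V_DS2 − I_D2 V_DS1) = I_D2 − I_D1, so λ = (0.596 − 0.554) / (0.554 × 3.33 − 0.596 × 1.9) = 0.042 / 0.712 = 0.059 V⁻¹.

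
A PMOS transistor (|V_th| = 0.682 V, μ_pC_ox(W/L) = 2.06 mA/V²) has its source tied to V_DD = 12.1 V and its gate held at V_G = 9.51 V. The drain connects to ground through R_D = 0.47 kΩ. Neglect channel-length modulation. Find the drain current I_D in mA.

V_SG = V_DD − V_G = 12.1 − 9.51 = 2.59 V, so V_ov = 2.59 − 0.682 = 1.91 V.
Assume saturation: I_D = ½ k_p V_ov² = 0.5 × 2.06 × 1.91² = 3.75 mA, giving V_SD = V_DD − I_D R_D = 12.1 − 3.75 × 0.47 = 10.3 V.
V_SD = 10.3 V ≥ V_ov = 1.91 V, confirming saturation.

I_D = 3.75 mA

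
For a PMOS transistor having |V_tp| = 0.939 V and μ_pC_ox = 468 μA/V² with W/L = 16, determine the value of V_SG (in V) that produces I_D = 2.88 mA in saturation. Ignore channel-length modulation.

V_SG = 1.82 V

k_p = μ_pC_ox · (W/L) = 7.488 mA/V².
In saturation I_D = ½ k_p (V_SG − |V_tp|)², so V_SG − |V_tp| = √(2 I_D / k_p) = √(2 × 2.88 / 7.488) = 0.877 V.
V_SG = 0.939 + 0.877 = 1.82 V.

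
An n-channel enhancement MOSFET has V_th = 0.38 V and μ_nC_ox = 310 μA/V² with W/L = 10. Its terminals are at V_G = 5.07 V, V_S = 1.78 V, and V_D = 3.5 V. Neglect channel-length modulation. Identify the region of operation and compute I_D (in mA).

Triode; I_D = 10.9 mA

V_GS = V_G − V_S = 5.07 − 1.78 = 3.29 V; V_DS = V_D − V_S = 3.5 − 1.78 = 1.72 V.
k_n = μ_nC_ox · (W/L) = 3.1 mA/V².
V_ov = V_GS − V_th = 3.29 − 0.38 = 2.91 V.
Since V_DS = 1.72 V < V_ov = 2.91 V, the device is in the triode region.
I_D = k_n [V_ov · V_DS − ½ V_DS²] = 3.1 × [2.91 × 1.72 − 0.5 × 1.72²] = 10.9 mA.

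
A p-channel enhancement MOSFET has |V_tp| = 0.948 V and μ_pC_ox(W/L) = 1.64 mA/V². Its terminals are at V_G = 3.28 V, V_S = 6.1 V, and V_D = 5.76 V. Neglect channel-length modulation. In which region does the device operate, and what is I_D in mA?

V_SG = V_S − V_G = 6.1 − 3.28 = 2.82 V; V_SD = V_S − V_D = 6.1 − 5.76 = 0.34 V.
V_ov = V_SG − |V_tp| = 2.82 − 0.948 = 1.87 V.
Since V_SD = 0.34 V < V_ov = 1.87 V, the device is in the triode region.
I_D = k_p [V_ov · V_SD − ½ V_SD²] = 1.64 × [1.87 × 0.34 − 0.5 × 0.34²] = 0.949 mA.

Triode; I_D = 0.949 mA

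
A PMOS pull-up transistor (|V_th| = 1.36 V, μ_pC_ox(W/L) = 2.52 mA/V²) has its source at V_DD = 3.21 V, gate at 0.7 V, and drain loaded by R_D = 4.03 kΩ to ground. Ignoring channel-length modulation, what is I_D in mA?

V_SG = V_DD − V_G = 3.21 − 0.7 = 2.51 V, so V_ov = 2.51 − 1.36 = 1.15 V.
Assume saturation: I_D = ½ k_p V_ov² = 0.5 × 2.52 × 1.15² = 1.67 mA, giving V_SD = V_DD − I_D R_D = 3.21 − 1.67 × 4.03 = -3.51 V.
But -3.51 V < V_ov = 1.15 V, so the device is actually in triode.
In triode I_D = k_p[V_ov V_SD − ½ V_SD²] and I_D = (V_DD − V_SD)/R_D. Equating: 5.08 V_SD² − 12.68 V_SD + 3.21 = 0, giving V_SD = 0.286 V (the root below V_ov).
I_D = (3.21 − 0.286) / 4.03 = 0.726 mA.

I_D = 0.726 mA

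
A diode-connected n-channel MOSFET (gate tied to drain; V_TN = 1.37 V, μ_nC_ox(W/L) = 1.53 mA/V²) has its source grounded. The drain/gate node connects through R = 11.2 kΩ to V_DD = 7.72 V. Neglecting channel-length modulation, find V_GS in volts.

With gate tied to drain, V_GS = V_DS ≥ V_GS − V_TN, so the device is in saturation.
KCL at the drain: ½ k_n (V_GS − V_TN)² = (V_DD − V_GS)/R.
Let x = V_GS − 1.37. Then 8.57 x² + x − 6.35 = 0, giving x = 0.805 V (positive root), so V_GS = 2.17 V.
I_D = (V_DD − V_GS)/R = (7.72 − 2.17) / 11.2 = 0.495 mA.

V_GS = 2.17 V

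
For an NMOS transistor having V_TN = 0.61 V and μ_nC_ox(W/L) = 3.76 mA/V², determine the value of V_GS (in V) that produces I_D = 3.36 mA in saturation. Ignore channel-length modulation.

In saturation I_D = ½ k_n (V_GS − V_TN)², so V_GS − V_TN = √(2 I_D / k_n) = √(2 × 3.36 / 3.76) = 1.34 V.
V_GS = 0.61 + 1.34 = 1.95 V.

V_GS = 1.95 V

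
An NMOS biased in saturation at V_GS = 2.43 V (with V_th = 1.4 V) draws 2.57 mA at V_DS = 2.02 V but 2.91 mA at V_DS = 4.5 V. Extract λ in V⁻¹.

λ = 0.0598 V⁻¹

With V_GS fixed, I_D ∝ (1 + λ V_DS) in saturation, so I_D2/I_D1 = (1 + λ V_DS2)/(1 + λ V_DS1).
2.91/2.57 = 1.132 = (1 + 4.5 λ)/(1 + 2.02 λ).
Solving: λ (I_D1 V_DS2 − I_D2 V_DS1) = I_D2 − I_D1, so λ = (2.91 − 2.57) / (2.57 × 4.5 − 2.91 × 2.02) = 0.34 / 5.69 = 0.0598 V⁻¹.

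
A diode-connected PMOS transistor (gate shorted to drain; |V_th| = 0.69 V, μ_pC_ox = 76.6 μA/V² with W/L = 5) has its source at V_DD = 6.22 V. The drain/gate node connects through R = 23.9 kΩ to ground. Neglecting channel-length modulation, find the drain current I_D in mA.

With gate tied to drain, V_SG = V_SD ≥ V_SG − |V_th|, so the device is in saturation.
k_p = μ_pC_ox · (W/L) = 0.383 mA/V².
KCL at the drain: ½ k_p (V_SG − |V_th|)² = (V_DD − V_SG)/R.
Let x = V_SG − 0.69. Then 4.58 x² + x − 5.53 = 0, giving x = 0.995 V (positive root), so V_SG = 1.69 V.
I_D = (V_DD − V_SG)/R = (6.22 − 1.69) / 23.9 = 0.19 mA.

I_D = 0.190 mA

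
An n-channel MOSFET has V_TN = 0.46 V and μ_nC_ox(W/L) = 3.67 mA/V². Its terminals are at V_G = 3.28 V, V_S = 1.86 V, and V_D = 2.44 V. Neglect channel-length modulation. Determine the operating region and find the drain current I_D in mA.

Triode; I_D = 1.43 mA

V_GS = V_G − V_S = 3.28 − 1.86 = 1.42 V; V_DS = V_D − V_S = 2.44 − 1.86 = 0.58 V.
V_ov = V_GS − V_TN = 1.42 − 0.46 = 0.96 V.
Since V_DS = 0.58 V < V_ov = 0.96 V, the device is in the triode region.
I_D = k_n [V_ov · V_DS − ½ V_DS²] = 3.67 × [0.96 × 0.58 − 0.5 × 0.58²] = 1.43 mA.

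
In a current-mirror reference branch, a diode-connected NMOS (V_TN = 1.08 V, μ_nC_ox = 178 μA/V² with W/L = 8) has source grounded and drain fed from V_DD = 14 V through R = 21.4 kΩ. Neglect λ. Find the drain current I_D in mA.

I_D = 0.562 mA

With gate tied to drain, V_GS = V_DS ≥ V_GS − V_TN, so the device is in saturation.
k_n = μ_nC_ox · (W/L) = 1.424 mA/V².
KCL at the drain: ½ k_n (V_GS − V_TN)² = (V_DD − V_GS)/R.
Let x = V_GS − 1.08. Then 15.2 x² + x − 12.92 = 0, giving x = 0.889 V (positive root), so V_GS = 1.97 V.
I_D = (V_DD − V_GS)/R = (14 − 1.97) / 21.4 = 0.562 mA.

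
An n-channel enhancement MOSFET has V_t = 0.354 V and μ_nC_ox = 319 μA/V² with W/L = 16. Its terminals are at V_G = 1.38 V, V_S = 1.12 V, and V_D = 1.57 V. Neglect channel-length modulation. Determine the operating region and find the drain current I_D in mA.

Cutoff; I_D = 0 mA

V_GS = V_G − V_S = 1.38 − 1.12 = 0.26 V; V_DS = V_D − V_S = 1.57 − 1.12 = 0.45 V.
V_GS = 0.26 V < V_t = 0.354 V, so the transistor is in cutoff.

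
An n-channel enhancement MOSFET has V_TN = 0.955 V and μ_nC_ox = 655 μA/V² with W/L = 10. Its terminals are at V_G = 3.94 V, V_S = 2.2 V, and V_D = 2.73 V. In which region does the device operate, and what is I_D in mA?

Triode; I_D = 1.81 mA

V_GS = V_G − V_S = 3.94 − 2.2 = 1.74 V; V_DS = V_D − V_S = 2.73 − 2.2 = 0.53 V.
k_n = μ_nC_ox · (W/L) = 6.55 mA/V².
V_ov = V_GS − V_TN = 1.74 − 0.955 = 0.785 V.
Since V_DS = 0.53 V < V_ov = 0.785 V, the device is in the triode region.
I_D = k_n [V_ov · V_DS − ½ V_DS²] = 6.55 × [0.785 × 0.53 − 0.5 × 0.53²] = 1.81 mA.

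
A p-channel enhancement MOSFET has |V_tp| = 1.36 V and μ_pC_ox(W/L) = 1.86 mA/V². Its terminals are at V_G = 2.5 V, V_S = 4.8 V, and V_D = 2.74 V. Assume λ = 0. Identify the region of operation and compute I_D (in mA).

V_SG = V_S − V_G = 4.8 − 2.5 = 2.3 V; V_SD = V_S − V_D = 4.8 − 2.74 = 2.06 V.
V_ov = V_SG − |V_tp| = 2.3 − 1.36 = 0.94 V.
Since V_SD = 2.06 V ≥ V_ov = 0.94 V, the device is in saturation.
I_D = ½ k_p V_ov² = 0.5 × 1.86 × 0.94² = 0.822 mA.

Saturation; I_D = 0.822 mA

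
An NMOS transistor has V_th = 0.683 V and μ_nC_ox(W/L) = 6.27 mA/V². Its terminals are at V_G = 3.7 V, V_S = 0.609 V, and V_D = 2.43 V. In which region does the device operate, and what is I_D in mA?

Triode; I_D = 17.1 mA

V_GS = V_G − V_S = 3.7 − 0.609 = 3.09 V; V_DS = V_D − V_S = 2.43 − 0.609 = 1.82 V.
V_ov = V_GS − V_th = 3.09 − 0.683 = 2.41 V.
Since V_DS = 1.82 V < V_ov = 2.41 V, the device is in the triode region.
I_D = k_n [V_ov · V_DS − ½ V_DS²] = 6.27 × [2.41 × 1.82 − 0.5 × 1.82²] = 17.1 mA.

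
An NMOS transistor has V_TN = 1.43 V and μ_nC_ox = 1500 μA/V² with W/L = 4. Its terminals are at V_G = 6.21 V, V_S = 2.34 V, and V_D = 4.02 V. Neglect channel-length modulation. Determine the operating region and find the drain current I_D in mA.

V_GS = V_G − V_S = 6.21 − 2.34 = 3.87 V; V_DS = V_D − V_S = 4.02 − 2.34 = 1.68 V.
k_n = μ_nC_ox · (W/L) = 6 mA/V².
V_ov = V_GS − V_TN = 3.87 − 1.43 = 2.44 V.
Since V_DS = 1.68 V < V_ov = 2.44 V, the device is in the triode region.
I_D = k_n [V_ov · V_DS − ½ V_DS²] = 6 × [2.44 × 1.68 − 0.5 × 1.68²] = 16.1 mA.

Triode; I_D = 16.1 mA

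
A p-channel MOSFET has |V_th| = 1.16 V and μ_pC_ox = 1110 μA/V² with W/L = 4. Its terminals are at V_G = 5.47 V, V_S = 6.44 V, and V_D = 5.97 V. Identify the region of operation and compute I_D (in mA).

V_SG = V_S − V_G = 6.44 − 5.47 = 0.97 V; V_SD = V_S − V_D = 6.44 − 5.97 = 0.47 V.
V_SG = 0.97 V < |V_th| = 1.16 V, so the transistor is in cutoff.

Cutoff; I_D = 0 mA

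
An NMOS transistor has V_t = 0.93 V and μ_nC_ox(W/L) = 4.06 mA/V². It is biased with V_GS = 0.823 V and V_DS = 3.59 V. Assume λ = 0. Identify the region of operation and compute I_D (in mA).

V_GS = 0.823 V < V_t = 0.93 V, so the transistor is in cutoff.

Cutoff; I_D = 0 mA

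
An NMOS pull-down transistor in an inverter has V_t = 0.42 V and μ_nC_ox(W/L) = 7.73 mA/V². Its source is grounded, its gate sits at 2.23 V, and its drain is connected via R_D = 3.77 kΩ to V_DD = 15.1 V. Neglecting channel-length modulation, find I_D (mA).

V_GS = V_G = 2.23 V, so V_ov = 2.23 − 0.42 = 1.81 V.
Assume saturation: I_D = ½ k_n V_ov² = 0.5 × 7.73 × 1.81² = 12.7 mA, giving V_DS = V_DD − I_D R_D = 15.1 − 12.7 × 3.77 = -32.6 V.
But -32.6 V < V_ov = 1.81 V, so the device is actually in triode.
In triode I_D = k_n[V_ov V_DS − ½ V_DS²] and I_D = (V_DD − V_DS)/R_D. Equating: 14.6 V_DS² − 53.75 V_DS + 15.1 = 0, giving V_DS = 0.306 V (the root below V_ov).
I_D = (15.1 − 0.306) / 3.77 = 3.92 mA.

I_D = 3.92 mA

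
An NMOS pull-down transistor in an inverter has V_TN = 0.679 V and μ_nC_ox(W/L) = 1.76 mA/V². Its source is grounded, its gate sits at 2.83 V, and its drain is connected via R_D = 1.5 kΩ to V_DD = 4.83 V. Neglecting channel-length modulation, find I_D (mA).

I_D = 2.64 mA

V_GS = V_G = 2.83 V, so V_ov = 2.83 − 0.679 = 2.15 V.
Assume saturation: I_D = ½ k_n V_ov² = 0.5 × 1.76 × 2.15² = 4.07 mA, giving V_DS = V_DD − I_D R_D = 4.83 − 4.07 × 1.5 = -1.28 V.
But -1.28 V < V_ov = 2.15 V, so the device is actually in triode.
In triode I_D = k_n[V_ov V_DS − ½ V_DS²] and I_D = (V_DD − V_DS)/R_D. Equating: 1.32 V_DS² − 6.679 V_DS + 4.83 = 0, giving V_DS = 0.874 V (the root below V_ov).
I_D = (4.83 − 0.874) / 1.5 = 2.64 mA.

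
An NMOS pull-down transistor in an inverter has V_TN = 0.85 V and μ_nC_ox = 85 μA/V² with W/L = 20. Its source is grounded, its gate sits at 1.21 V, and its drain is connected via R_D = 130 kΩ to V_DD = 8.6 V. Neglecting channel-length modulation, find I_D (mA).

I_D = 0.0652 mA

V_GS = V_G = 1.21 V, so V_ov = 1.21 − 0.85 = 0.36 V.
k_n = μ_nC_ox · (W/L) = 1.7 mA/V².
Assume saturation: I_D = ½ k_n V_ov² = 0.5 × 1.7 × 0.36² = 0.11 mA, giving V_DS = V_DD − I_D R_D = 8.6 − 0.11 × 130 = -5.72 V.
But -5.72 V < V_ov = 0.36 V, so the device is actually in triode.
In triode I_D = k_n[V_ov V_DS − ½ V_DS²] and I_D = (V_DD − V_DS)/R_D. Equating: 110 V_DS² − 80.56 V_DS + 8.6 = 0, giving V_DS = 0.13 V (the root below V_ov).
I_D = (8.6 − 0.13) / 130 = 0.0652 mA.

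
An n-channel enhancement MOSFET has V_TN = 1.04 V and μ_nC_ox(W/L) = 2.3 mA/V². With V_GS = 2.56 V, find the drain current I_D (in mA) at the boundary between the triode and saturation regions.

I_D = 2.66 mA

At the boundary V_DS = V_ov = V_GS − V_TN = 2.56 − 1.04 = 1.52 V.
I_D = ½ k_n V_ov² = 0.5 × 2.3 × 1.52² = 2.66 mA.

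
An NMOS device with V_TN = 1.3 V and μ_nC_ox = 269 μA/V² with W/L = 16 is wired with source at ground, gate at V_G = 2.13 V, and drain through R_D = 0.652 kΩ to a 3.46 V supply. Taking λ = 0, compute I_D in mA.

V_GS = V_G = 2.13 V, so V_ov = 2.13 − 1.3 = 0.83 V.
k_n = μ_nC_ox · (W/L) = 4.304 mA/V².
Assume saturation: I_D = ½ k_n V_ov² = 0.5 × 4.304 × 0.83² = 1.48 mA, giving V_DS = V_DD − I_D R_D = 3.46 − 1.48 × 0.652 = 2.49 V.
V_DS = 2.49 V ≥ V_ov = 0.83 V, confirming saturation.

I_D = 1.48 mA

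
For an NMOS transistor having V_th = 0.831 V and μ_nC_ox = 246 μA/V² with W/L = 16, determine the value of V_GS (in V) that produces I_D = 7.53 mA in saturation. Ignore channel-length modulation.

k_n = μ_nC_ox · (W/L) = 3.936 mA/V².
In saturation I_D = ½ k_n (V_GS − V_th)², so V_GS − V_th = √(2 I_D / k_n) = √(2 × 7.53 / 3.936) = 1.96 V.
V_GS = 0.831 + 1.96 = 2.79 V.

V_GS = 2.79 V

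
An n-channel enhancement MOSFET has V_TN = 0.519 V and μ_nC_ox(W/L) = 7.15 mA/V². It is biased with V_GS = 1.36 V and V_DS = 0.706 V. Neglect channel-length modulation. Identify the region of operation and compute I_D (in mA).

Triode; I_D = 2.46 mA

V_ov = V_GS − V_TN = 1.36 − 0.519 = 0.841 V.
Since V_DS = 0.706 V < V_ov = 0.841 V, the device is in the triode region.
I_D = k_n [V_ov · V_DS − ½ V_DS²] = 7.15 × [0.841 × 0.706 − 0.5 × 0.706²] = 2.46 mA.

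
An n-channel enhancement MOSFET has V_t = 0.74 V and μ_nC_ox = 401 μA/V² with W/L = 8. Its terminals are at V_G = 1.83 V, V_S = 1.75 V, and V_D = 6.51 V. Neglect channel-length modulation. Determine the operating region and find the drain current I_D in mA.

Cutoff; I_D = 0 mA

V_GS = V_G − V_S = 1.83 − 1.75 = 0.08 V; V_DS = V_D − V_S = 6.51 − 1.75 = 4.76 V.
V_GS = 0.08 V < V_t = 0.74 V, so the transistor is in cutoff.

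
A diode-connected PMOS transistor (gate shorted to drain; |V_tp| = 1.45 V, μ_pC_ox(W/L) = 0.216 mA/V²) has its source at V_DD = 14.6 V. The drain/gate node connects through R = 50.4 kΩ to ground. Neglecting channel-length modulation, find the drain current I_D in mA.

I_D = 0.232 mA

With gate tied to drain, V_SG = V_SD ≥ V_SG − |V_tp|, so the device is in saturation.
KCL at the drain: ½ k_p (V_SG − |V_tp|)² = (V_DD − V_SG)/R.
Let x = V_SG − 1.45. Then 5.44 x² + x − 13.15 = 0, giving x = 1.47 V (positive root), so V_SG = 2.92 V.
I_D = (V_DD − V_SG)/R = (14.6 − 2.92) / 50.4 = 0.232 mA.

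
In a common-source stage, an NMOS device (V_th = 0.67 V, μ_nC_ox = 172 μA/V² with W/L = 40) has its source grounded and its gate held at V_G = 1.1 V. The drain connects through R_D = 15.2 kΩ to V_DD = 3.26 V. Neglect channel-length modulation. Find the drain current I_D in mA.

I_D = 0.209 mA

V_GS = V_G = 1.1 V, so V_ov = 1.1 − 0.67 = 0.43 V.
k_n = μ_nC_ox · (W/L) = 6.88 mA/V².
Assume saturation: I_D = ½ k_n V_ov² = 0.5 × 6.88 × 0.43² = 0.636 mA, giving V_DS = V_DD − I_D R_D = 3.26 − 0.636 × 15.2 = -6.41 V.
But -6.41 V < V_ov = 0.43 V, so the device is actually in triode.
In triode I_D = k_n[V_ov V_DS − ½ V_DS²] and I_D = (V_DD − V_DS)/R_D. Equating: 52.3 V_DS² − 45.97 V_DS + 3.26 = 0, giving V_DS = 0.0778 V (the root below V_ov).
I_D = (3.26 − 0.0778) / 15.2 = 0.209 mA.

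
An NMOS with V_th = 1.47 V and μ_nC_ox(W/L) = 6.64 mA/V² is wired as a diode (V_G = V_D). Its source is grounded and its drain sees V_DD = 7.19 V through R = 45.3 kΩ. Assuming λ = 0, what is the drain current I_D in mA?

I_D = 0.122 mA

With gate tied to drain, V_GS = V_DS ≥ V_GS − V_th, so the device is in saturation.
KCL at the drain: ½ k_n (V_GS − V_th)² = (V_DD − V_GS)/R.
Let x = V_GS − 1.47. Then 150 x² + x − 5.72 = 0, giving x = 0.192 V (positive root), so V_GS = 1.66 V.
I_D = (V_DD − V_GS)/R = (7.19 − 1.66) / 45.3 = 0.122 mA.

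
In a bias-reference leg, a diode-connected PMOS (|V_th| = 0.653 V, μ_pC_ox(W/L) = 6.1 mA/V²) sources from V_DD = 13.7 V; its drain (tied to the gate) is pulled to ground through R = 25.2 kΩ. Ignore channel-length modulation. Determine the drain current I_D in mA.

I_D = 0.502 mA

With gate tied to drain, V_SG = V_SD ≥ V_SG − |V_th|, so the device is in saturation.
KCL at the drain: ½ k_p (V_SG − |V_th|)² = (V_DD − V_SG)/R.
Let x = V_SG − 0.653. Then 76.9 x² + x − 13.05 = 0, giving x = 0.406 V (positive root), so V_SG = 1.06 V.
I_D = (V_DD − V_SG)/R = (13.7 − 1.06) / 25.2 = 0.502 mA.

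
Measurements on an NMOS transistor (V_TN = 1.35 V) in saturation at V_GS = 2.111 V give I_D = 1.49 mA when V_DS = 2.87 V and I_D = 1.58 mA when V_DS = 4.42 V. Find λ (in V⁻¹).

λ = 0.0439 V⁻¹

With V_GS fixed, I_D ∝ (1 + λ V_DS) in saturation, so I_D2/I_D1 = (1 + λ V_DS2)/(1 + λ V_DS1).
1.58/1.49 = 1.06 = (1 + 4.42 λ)/(1 + 2.87 λ).
Solving: λ (I_D1 V_DS2 − I_D2 V_DS1) = I_D2 − I_D1, so λ = (1.58 − 1.49) / (1.49 × 4.42 − 1.58 × 2.87) = 0.09 / 2.05 = 0.0439 V⁻¹.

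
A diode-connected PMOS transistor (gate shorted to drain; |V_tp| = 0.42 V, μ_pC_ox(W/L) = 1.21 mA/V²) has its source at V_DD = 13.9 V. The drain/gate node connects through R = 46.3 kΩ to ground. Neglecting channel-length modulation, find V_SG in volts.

With gate tied to drain, V_SG = V_SD ≥ V_SG − |V_tp|, so the device is in saturation.
KCL at the drain: ½ k_p (V_SG − |V_tp|)² = (V_DD − V_SG)/R.
Let x = V_SG − 0.42. Then 28 x² + x − 13.48 = 0, giving x = 0.676 V (positive root), so V_SG = 1.1 V.
I_D = (V_DD − V_SG)/R = (13.9 − 1.1) / 46.3 = 0.277 mA.

V_SG = 1.10 V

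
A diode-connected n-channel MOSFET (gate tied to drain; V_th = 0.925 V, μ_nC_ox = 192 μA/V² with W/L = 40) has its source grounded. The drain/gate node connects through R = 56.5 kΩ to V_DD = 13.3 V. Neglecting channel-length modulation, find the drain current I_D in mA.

I_D = 0.215 mA

With gate tied to drain, V_GS = V_DS ≥ V_GS − V_th, so the device is in saturation.
k_n = μ_nC_ox · (W/L) = 7.68 mA/V².
KCL at the drain: ½ k_n (V_GS − V_th)² = (V_DD − V_GS)/R.
Let x = V_GS − 0.925. Then 217 x² + x − 12.38 = 0, giving x = 0.237 V (positive root), so V_GS = 1.16 V.
I_D = (V_DD − V_GS)/R = (13.3 − 1.16) / 56.5 = 0.215 mA.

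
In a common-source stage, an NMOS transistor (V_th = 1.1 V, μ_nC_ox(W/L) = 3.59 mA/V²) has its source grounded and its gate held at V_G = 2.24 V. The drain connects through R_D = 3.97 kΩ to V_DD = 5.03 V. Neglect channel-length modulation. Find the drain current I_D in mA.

V_GS = V_G = 2.24 V, so V_ov = 2.24 − 1.1 = 1.14 V.
Assume saturation: I_D = ½ k_n V_ov² = 0.5 × 3.59 × 1.14² = 2.33 mA, giving V_DS = V_DD − I_D R_D = 5.03 − 2.33 × 3.97 = -4.23 V.
But -4.23 V < V_ov = 1.14 V, so the device is actually in triode.
In triode I_D = k_n[V_ov V_DS − ½ V_DS²] and I_D = (V_DD − V_DS)/R_D. Equating: 7.13 V_DS² − 17.25 V_DS + 5.03 = 0, giving V_DS = 0.339 V (the root below V_ov).
I_D = (5.03 − 0.339) / 3.97 = 1.18 mA.

I_D = 1.18 mA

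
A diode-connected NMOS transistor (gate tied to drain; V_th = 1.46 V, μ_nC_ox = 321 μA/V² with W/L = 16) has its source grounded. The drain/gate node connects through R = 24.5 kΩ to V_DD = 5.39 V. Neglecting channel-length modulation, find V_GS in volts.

With gate tied to drain, V_GS = V_DS ≥ V_GS − V_th, so the device is in saturation.
k_n = μ_nC_ox · (W/L) = 5.136 mA/V².
KCL at the drain: ½ k_n (V_GS − V_th)² = (V_DD − V_GS)/R.
Let x = V_GS − 1.46. Then 62.9 x² + x − 3.93 = 0, giving x = 0.242 V (positive root), so V_GS = 1.7 V.
I_D = (V_DD − V_GS)/R = (5.39 − 1.7) / 24.5 = 0.151 mA.

V_GS = 1.70 V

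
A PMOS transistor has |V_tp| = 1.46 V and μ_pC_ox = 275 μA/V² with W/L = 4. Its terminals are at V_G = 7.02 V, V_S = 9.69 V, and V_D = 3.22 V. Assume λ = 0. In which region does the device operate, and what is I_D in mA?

V_SG = V_S − V_G = 9.69 − 7.02 = 2.67 V; V_SD = V_S − V_D = 9.69 − 3.22 = 6.47 V.
k_p = μ_pC_ox · (W/L) = 1.1 mA/V².
V_ov = V_SG − |V_tp| = 2.67 − 1.46 = 1.21 V.
Since V_SD = 6.47 V ≥ V_ov = 1.21 V, the device is in saturation.
I_D = ½ k_p V_ov² = 0.5 × 1.1 × 1.21² = 0.805 mA.

Saturation; I_D = 0.805 mA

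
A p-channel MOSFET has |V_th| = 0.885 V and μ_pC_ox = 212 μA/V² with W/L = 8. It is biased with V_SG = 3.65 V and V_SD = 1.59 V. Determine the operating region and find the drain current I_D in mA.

k_p = μ_pC_ox · (W/L) = 1.696 mA/V².
V_ov = V_SG − |V_th| = 3.65 − 0.885 = 2.76 V.
Since V_SD = 1.59 V < V_ov = 2.76 V, the device is in the triode region.
I_D = k_p [V_ov · V_SD − ½ V_SD²] = 1.696 × [2.76 × 1.59 − 0.5 × 1.59²] = 5.31 mA.

Triode; I_D = 5.31 mA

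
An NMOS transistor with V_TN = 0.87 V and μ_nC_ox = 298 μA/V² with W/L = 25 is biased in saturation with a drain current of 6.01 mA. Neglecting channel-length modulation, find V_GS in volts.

k_n = μ_nC_ox · (W/L) = 7.45 mA/V².
In saturation I_D = ½ k_n (V_GS − V_TN)², so V_GS − V_TN = √(2 I_D / k_n) = √(2 × 6.01 / 7.45) = 1.27 V.
V_GS = 0.87 + 1.27 = 2.14 V.

V_GS = 2.14 V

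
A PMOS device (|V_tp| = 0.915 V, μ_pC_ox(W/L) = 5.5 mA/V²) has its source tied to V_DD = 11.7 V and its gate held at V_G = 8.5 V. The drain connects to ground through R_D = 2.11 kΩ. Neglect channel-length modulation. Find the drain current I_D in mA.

I_D = 5.32 mA

V_SG = V_DD − V_G = 11.7 − 8.5 = 3.2 V, so V_ov = 3.2 − 0.915 = 2.28 V.
Assume saturation: I_D = ½ k_p V_ov² = 0.5 × 5.5 × 2.28² = 14.4 mA, giving V_SD = V_DD − I_D R_D = 11.7 − 14.4 × 2.11 = -18.6 V.
But -18.6 V < V_ov = 2.28 V, so the device is actually in triode.
In triode I_D = k_p[V_ov V_SD − ½ V_SD²] and I_D = (V_DD − V_SD)/R_D. Equating: 5.8 V_SD² − 27.52 V_SD + 11.7 = 0, giving V_SD = 0.472 V (the root below V_ov).
I_D = (11.7 − 0.472) / 2.11 = 5.32 mA.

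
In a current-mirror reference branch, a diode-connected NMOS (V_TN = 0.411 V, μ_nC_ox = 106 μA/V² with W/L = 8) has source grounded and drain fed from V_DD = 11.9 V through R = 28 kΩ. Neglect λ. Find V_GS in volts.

With gate tied to drain, V_GS = V_DS ≥ V_GS − V_TN, so the device is in saturation.
k_n = μ_nC_ox · (W/L) = 0.848 mA/V².
KCL at the drain: ½ k_n (V_GS − V_TN)² = (V_DD − V_GS)/R.
Let x = V_GS − 0.411. Then 11.9 x² + x − 11.49 = 0, giving x = 0.943 V (positive root), so V_GS = 1.35 V.
I_D = (V_DD − V_GS)/R = (11.9 − 1.35) / 28 = 0.377 mA.

V_GS = 1.35 V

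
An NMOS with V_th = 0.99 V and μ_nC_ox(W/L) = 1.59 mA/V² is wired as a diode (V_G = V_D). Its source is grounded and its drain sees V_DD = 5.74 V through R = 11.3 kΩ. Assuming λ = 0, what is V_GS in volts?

V_GS = 1.66 V

With gate tied to drain, V_GS = V_DS ≥ V_GS − V_th, so the device is in saturation.
KCL at the drain: ½ k_n (V_GS − V_th)² = (V_DD − V_GS)/R.
Let x = V_GS − 0.99. Then 8.98 x² + x − 4.75 = 0, giving x = 0.674 V (positive root), so V_GS = 1.66 V.
I_D = (V_DD − V_GS)/R = (5.74 − 1.66) / 11.3 = 0.361 mA.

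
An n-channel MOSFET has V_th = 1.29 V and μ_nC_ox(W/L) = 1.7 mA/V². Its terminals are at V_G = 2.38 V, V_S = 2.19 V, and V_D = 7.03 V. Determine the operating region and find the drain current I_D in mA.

V_GS = V_G − V_S = 2.38 − 2.19 = 0.19 V; V_DS = V_D − V_S = 7.03 − 2.19 = 4.84 V.
V_GS = 0.19 V < V_th = 1.29 V, so the transistor is in cutoff.

Cutoff; I_D = 0 mA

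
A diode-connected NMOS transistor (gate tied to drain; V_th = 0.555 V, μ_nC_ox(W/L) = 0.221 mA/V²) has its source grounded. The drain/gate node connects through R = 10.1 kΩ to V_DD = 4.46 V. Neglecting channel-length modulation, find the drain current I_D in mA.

I_D = 0.241 mA

With gate tied to drain, V_GS = V_DS ≥ V_GS − V_th, so the device is in saturation.
KCL at the drain: ½ k_n (V_GS − V_th)² = (V_DD − V_GS)/R.
Let x = V_GS − 0.555. Then 1.12 x² + x − 3.905 = 0, giving x = 1.48 V (positive root), so V_GS = 2.03 V.
I_D = (V_DD − V_GS)/R = (4.46 − 2.03) / 10.1 = 0.241 mA.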